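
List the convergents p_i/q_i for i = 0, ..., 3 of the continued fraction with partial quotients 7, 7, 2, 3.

7/1, 50/7, 107/15, 371/52

Using the convergent recurrence p_i = a_i*p_{i-1} + p_{i-2}, q_i = a_i*q_{i-1} + q_{i-2} with p_{-2}=0, p_{-1}=1, q_{-2}=1, q_{-1}=0:
  i=0: a_0=7, p_0 = 7*1 + 0 = 7, q_0 = 7*0 + 1 = 1.
  i=1: a_1=7, p_1 = 7*7 + 1 = 50, q_1 = 7*1 + 0 = 7.
  i=2: a_2=2, p_2 = 2*50 + 7 = 107, q_2 = 2*7 + 1 = 15.
  i=3: a_3=3, p_3 = 3*107 + 50 = 371, q_3 = 3*15 + 7 = 52.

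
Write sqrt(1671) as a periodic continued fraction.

Write x_i = (sqrt(1671) + m_i)/d_i with (m_0, d_0) = (0, 1). a_0 = floor(sqrt(1671)) = 40, since 40^2 = 1600 <= 1671 < 1681 = 41^2.
Iterate m_{i+1} = d_i*a_i - m_i, d_{i+1} = (1671 - m_{i+1}^2)/d_i, a_{i+1} = floor((a_0 + m_{i+1})/d_{i+1}):
  m_1 = 1*40 - 0 = 40, d_1 = (1671 - 40^2)/1 = 71/1 = 71, a_1 = floor((40 + 40)/71) = 1.
  m_2 = 71*1 - 40 = 31, d_2 = (1671 - 31^2)/71 = 710/71 = 10, a_2 = floor((40 + 31)/10) = 7.
  m_3 = 10*7 - 31 = 39, d_3 = (1671 - 39^2)/10 = 150/10 = 15, a_3 = floor((40 + 39)/15) = 5.
  m_4 = 15*5 - 39 = 36, d_4 = (1671 - 36^2)/15 = 375/15 = 25, a_4 = floor((40 + 36)/25) = 3.
  m_5 = 25*3 - 36 = 39, d_5 = (1671 - 39^2)/25 = 150/25 = 6, a_5 = floor((40 + 39)/6) = 13.
  m_6 = 6*13 - 39 = 39, d_6 = (1671 - 39^2)/6 = 150/6 = 25, a_6 = floor((40 + 39)/25) = 3.
  m_7 = 25*3 - 39 = 36, d_7 = (1671 - 36^2)/25 = 375/25 = 15, a_7 = floor((40 + 36)/15) = 5.
  m_8 = 15*5 - 36 = 39, d_8 = (1671 - 39^2)/15 = 150/15 = 10, a_8 = floor((40 + 39)/10) = 7.
  m_9 = 10*7 - 39 = 31, d_9 = (1671 - 31^2)/10 = 710/10 = 71, a_9 = floor((40 + 31)/71) = 1.
  m_10 = 71*1 - 31 = 40, d_10 = (1671 - 40^2)/71 = 71/71 = 1, a_10 = floor((40 + 40)/1) = 80.
  m_11 = 1*80 - 40 = 40, d_11 = (1671 - 40^2)/1 = 71/1 = 71: (m_11, d_11) = (m_1, d_1) = (40, 71), so from here the quotients repeat a_1, ..., a_10; the period length is 10.
Hence the expansion of sqrt(1671) is a_0 = 40 followed by the repeating block 1, 7, 5, 3, 13, 3, 5, 7, 1, 80 (period 10).

[40; (1, 7, 5, 3, 13, 3, 5, 7, 1, 80)]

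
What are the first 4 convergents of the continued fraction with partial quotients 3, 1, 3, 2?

3/1, 4/1, 15/4, 34/9

Using the convergent recurrence p_i = a_i*p_{i-1} + p_{i-2}, q_i = a_i*q_{i-1} + q_{i-2} with p_{-2}=0, p_{-1}=1, q_{-2}=1, q_{-1}=0:
  i=0: a_0=3, p_0 = 3*1 + 0 = 3, q_0 = 3*0 + 1 = 1.
  i=1: a_1=1, p_1 = 1*3 + 1 = 4, q_1 = 1*1 + 0 = 1.
  i=2: a_2=3, p_2 = 3*4 + 3 = 15, q_2 = 3*1 + 1 = 4.
  i=3: a_3=2, p_3 = 2*15 + 4 = 34, q_3 = 2*4 + 1 = 9.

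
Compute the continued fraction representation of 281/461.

[0; 1, 1, 1, 1, 3, 1, 1, 2, 4]

Run the Euclidean algorithm on 281 and 461; the successive quotients are the partial quotients a_0, a_1, ... (each step inverts the fractional part left over by the previous one):
  281 = 0*461 + 281, so a_0 = 0.
  461 = 1*281 + 180, so a_1 = 1.
  281 = 1*180 + 101, so a_2 = 1.
  180 = 1*101 + 79, so a_3 = 1.
  101 = 1*79 + 22, so a_4 = 1.
  79 = 3*22 + 13, so a_5 = 3.
  22 = 1*13 + 9, so a_6 = 1.
  13 = 1*9 + 4, so a_7 = 1.
  9 = 2*4 + 1, so a_8 = 2.
  4 = 4*1 + 0, so a_9 = 4.
The remainder reaches 0 after 10 divisions, so the expansion has 10 partial quotients, read off in order.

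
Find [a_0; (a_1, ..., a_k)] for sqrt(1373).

Write x_i = (sqrt(1373) + m_i)/d_i with (m_0, d_0) = (0, 1). a_0 = floor(sqrt(1373)) = 37, since 37^2 = 1369 <= 1373 < 1444 = 38^2.
Iterate m_{i+1} = d_i*a_i - m_i, d_{i+1} = (1373 - m_{i+1}^2)/d_i, a_{i+1} = floor((a_0 + m_{i+1})/d_{i+1}):
  m_1 = 1*37 - 0 = 37, d_1 = (1373 - 37^2)/1 = 4/1 = 4, a_1 = floor((37 + 37)/4) = 18.
  m_2 = 4*18 - 37 = 35, d_2 = (1373 - 35^2)/4 = 148/4 = 37, a_2 = floor((37 + 35)/37) = 1.
  m_3 = 37*1 - 35 = 2, d_3 = (1373 - 2^2)/37 = 1369/37 = 37, a_3 = floor((37 + 2)/37) = 1.
  m_4 = 37*1 - 2 = 35, d_4 = (1373 - 35^2)/37 = 148/37 = 4, a_4 = floor((37 + 35)/4) = 18.
  m_5 = 4*18 - 35 = 37, d_5 = (1373 - 37^2)/4 = 4/4 = 1, a_5 = floor((37 + 37)/1) = 74.
  m_6 = 1*74 - 37 = 37, d_6 = (1373 - 37^2)/1 = 4/1 = 4: (m_6, d_6) = (m_1, d_1) = (37, 4), so from here the quotients repeat a_1, ..., a_5; the period length is 5.
Hence the expansion of sqrt(1373) is a_0 = 37 followed by the repeating block 18, 1, 1, 18, 74 (period 5).

[37; (18, 1, 1, 18, 74)]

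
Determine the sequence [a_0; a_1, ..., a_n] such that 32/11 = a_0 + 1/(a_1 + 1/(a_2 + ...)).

[2; 1, 10]

Run the Euclidean algorithm on 32 and 11; the successive quotients are the partial quotients a_0, a_1, ... (each step inverts the fractional part left over by the previous one):
  32 = 2*11 + 10, so a_0 = 2.
  11 = 1*10 + 1, so a_1 = 1.
  10 = 10*1 + 0, so a_2 = 10.
The remainder reaches 0 after 3 divisions, so the expansion has 3 partial quotients, read off in order.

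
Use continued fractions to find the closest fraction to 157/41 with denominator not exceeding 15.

23/6

Expand x = 157/41 as a continued fraction with the Euclidean algorithm:
  157 = 3*41 + 34, so a_0 = 3.
  41 = 1*34 + 7, so a_1 = 1.
  34 = 4*7 + 6, so a_2 = 4.
  7 = 1*6 + 1, so a_3 = 1.
  6 = 6*1 + 0, so a_4 = 6.
so x = [3; 1, 4, 1, 6].
Convergents (p_i = a_i*p_{i-1} + p_{i-2}, q_i = a_i*q_{i-1} + q_{i-2} with p_{-2}=0, p_{-1}=1, q_{-2}=1, q_{-1}=0), until the denominator exceeds 15:
  i=0: a_0=3, p_0 = 3*1 + 0 = 3, q_0 = 3*0 + 1 = 1.
  i=1: a_1=1, p_1 = 1*3 + 1 = 4, q_1 = 1*1 + 0 = 1.
  i=2: a_2=4, p_2 = 4*4 + 3 = 19, q_2 = 4*1 + 1 = 5.
  i=3: a_3=1, p_3 = 1*19 + 4 = 23, q_3 = 1*5 + 1 = 6.
  i=4: a_4=6, p_4 = 6*23 + 19 = 157, q_4 = 6*6 + 5 = 41.
q_4 = 41 > 15, so the last convergent with denominator <= 15 is p_3/q_3 = 23/6.
The closest fraction with denominator <= 15 is either p_3/q_3 or the intermediate fraction (k*p_3 + p_2)/(k*q_3 + q_2) with the largest k >= 1 whose denominator stays <= 15; these approach x as k grows, and every other convergent or intermediate fraction in range is farther away.
Largest k: floor((15 - q_2)/q_3) = floor((15 - 5)/6) = 1.
That gives (1*23 + 19)/(1*6 + 5) = 42/11.
Compare the errors: |x - 23/6| = |157*6 - 23*41|/(41*6) = 1/246, and |x - 42/11| = |157*11 - 42*41|/(41*11) = 5/451.
Cross-multiplying, 1*451 = 451 < 1230 = 5*246, so 1/246 is smaller: the convergent 23/6 is closer to x than 42/11.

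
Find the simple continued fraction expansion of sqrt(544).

Write x_i = (sqrt(544) + m_i)/d_i with (m_0, d_0) = (0, 1). a_0 = floor(sqrt(544)) = 23, since 23^2 = 529 <= 544 < 576 = 24^2.
Iterate m_{i+1} = d_i*a_i - m_i, d_{i+1} = (544 - m_{i+1}^2)/d_i, a_{i+1} = floor((a_0 + m_{i+1})/d_{i+1}):
  m_1 = 1*23 - 0 = 23, d_1 = (544 - 23^2)/1 = 15/1 = 15, a_1 = floor((23 + 23)/15) = 3.
  m_2 = 15*3 - 23 = 22, d_2 = (544 - 22^2)/15 = 60/15 = 4, a_2 = floor((23 + 22)/4) = 11.
  m_3 = 4*11 - 22 = 22, d_3 = (544 - 22^2)/4 = 60/4 = 15, a_3 = floor((23 + 22)/15) = 3.
  m_4 = 15*3 - 22 = 23, d_4 = (544 - 23^2)/15 = 15/15 = 1, a_4 = floor((23 + 23)/1) = 46.
  m_5 = 1*46 - 23 = 23, d_5 = (544 - 23^2)/1 = 15/1 = 15: (m_5, d_5) = (m_1, d_1) = (23, 15), so from here the quotients repeat a_1, ..., a_4; the period length is 4.
Hence the expansion of sqrt(544) is a_0 = 23 followed by the repeating block 3, 11, 3, 46 (period 4).

[23; (3, 11, 3, 46)]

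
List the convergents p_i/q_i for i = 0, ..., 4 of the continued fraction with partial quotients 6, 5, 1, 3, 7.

6/1, 31/5, 37/6, 142/23, 1031/167

Using the convergent recurrence p_i = a_i*p_{i-1} + p_{i-2}, q_i = a_i*q_{i-1} + q_{i-2} with p_{-2}=0, p_{-1}=1, q_{-2}=1, q_{-1}=0:
  i=0: a_0=6, p_0 = 6*1 + 0 = 6, q_0 = 6*0 + 1 = 1.
  i=1: a_1=5, p_1 = 5*6 + 1 = 31, q_1 = 5*1 + 0 = 5.
  i=2: a_2=1, p_2 = 1*31 + 6 = 37, q_2 = 1*5 + 1 = 6.
  i=3: a_3=3, p_3 = 3*37 + 31 = 142, q_3 = 3*6 + 5 = 23.
  i=4: a_4=7, p_4 = 7*142 + 37 = 1031, q_4 = 7*23 + 6 = 167.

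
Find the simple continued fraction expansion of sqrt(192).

[13; (1, 5, 1, 26)]

Write x_i = (sqrt(192) + m_i)/d_i with (m_0, d_0) = (0, 1). a_0 = floor(sqrt(192)) = 13, since 13^2 = 169 <= 192 < 196 = 14^2.
Iterate m_{i+1} = d_i*a_i - m_i, d_{i+1} = (192 - m_{i+1}^2)/d_i, a_{i+1} = floor((a_0 + m_{i+1})/d_{i+1}):
  m_1 = 1*13 - 0 = 13, d_1 = (192 - 13^2)/1 = 23/1 = 23, a_1 = floor((13 + 13)/23) = 1.
  m_2 = 23*1 - 13 = 10, d_2 = (192 - 10^2)/23 = 92/23 = 4, a_2 = floor((13 + 10)/4) = 5.
  m_3 = 4*5 - 10 = 10, d_3 = (192 - 10^2)/4 = 92/4 = 23, a_3 = floor((13 + 10)/23) = 1.
  m_4 = 23*1 - 10 = 13, d_4 = (192 - 13^2)/23 = 23/23 = 1, a_4 = floor((13 + 13)/1) = 26.
  m_5 = 1*26 - 13 = 13, d_5 = (192 - 13^2)/1 = 23/1 = 23: (m_5, d_5) = (m_1, d_1) = (13, 23), so from here the quotients repeat a_1, ..., a_4; the period length is 4.
Hence the expansion of sqrt(192) is a_0 = 13 followed by the repeating block 1, 5, 1, 26 (period 4).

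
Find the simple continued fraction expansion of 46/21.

[2; 5, 4]

Run the Euclidean algorithm on 46 and 21; the successive quotients are the partial quotients a_0, a_1, ... (each step inverts the fractional part left over by the previous one):
  46 = 2*21 + 4, so a_0 = 2.
  21 = 5*4 + 1, so a_1 = 5.
  4 = 4*1 + 0, so a_2 = 4.
The remainder reaches 0 after 3 divisions, so the expansion has 3 partial quotients, read off in order.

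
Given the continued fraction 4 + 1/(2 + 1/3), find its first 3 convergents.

4/1, 9/2, 31/7

Using the convergent recurrence p_i = a_i*p_{i-1} + p_{i-2}, q_i = a_i*q_{i-1} + q_{i-2} with p_{-2}=0, p_{-1}=1, q_{-2}=1, q_{-1}=0:
  i=0: a_0=4, p_0 = 4*1 + 0 = 4, q_0 = 4*0 + 1 = 1.
  i=1: a_1=2, p_1 = 2*4 + 1 = 9, q_1 = 2*1 + 0 = 2.
  i=2: a_2=3, p_2 = 3*9 + 4 = 31, q_2 = 3*2 + 1 = 7.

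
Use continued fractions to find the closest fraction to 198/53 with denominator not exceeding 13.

Expand x = 198/53 as a continued fraction with the Euclidean algorithm:
  198 = 3*53 + 39, so a_0 = 3.
  53 = 1*39 + 14, so a_1 = 1.
  39 = 2*14 + 11, so a_2 = 2.
  14 = 1*11 + 3, so a_3 = 1.
  11 = 3*3 + 2, so a_4 = 3.
  3 = 1*2 + 1, so a_5 = 1.
  2 = 2*1 + 0, so a_6 = 2.
so x = [3; 1, 2, 1, 3, 1, 2].
Convergents (p_i = a_i*p_{i-1} + p_{i-2}, q_i = a_i*q_{i-1} + q_{i-2} with p_{-2}=0, p_{-1}=1, q_{-2}=1, q_{-1}=0), until the denominator exceeds 13:
  i=0: a_0=3, p_0 = 3*1 + 0 = 3, q_0 = 3*0 + 1 = 1.
  i=1: a_1=1, p_1 = 1*3 + 1 = 4, q_1 = 1*1 + 0 = 1.
  i=2: a_2=2, p_2 = 2*4 + 3 = 11, q_2 = 2*1 + 1 = 3.
  i=3: a_3=1, p_3 = 1*11 + 4 = 15, q_3 = 1*3 + 1 = 4.
  i=4: a_4=3, p_4 = 3*15 + 11 = 56, q_4 = 3*4 + 3 = 15.
q_4 = 15 > 13, so the last convergent with denominator <= 13 is p_3/q_3 = 15/4.
The closest fraction with denominator <= 13 is either p_3/q_3 or the intermediate fraction (k*p_3 + p_2)/(k*q_3 + q_2) with the largest k >= 1 whose denominator stays <= 13; these approach x as k grows, and every other convergent or intermediate fraction in range is farther away.
Largest k: floor((13 - q_2)/q_3) = floor((13 - 3)/4) = 2.
That gives (2*15 + 11)/(2*4 + 3) = 41/11.
Compare the errors: |x - 15/4| = |198*4 - 15*53|/(53*4) = 3/212, and |x - 41/11| = |198*11 - 41*53|/(53*11) = 5/583.
Cross-multiplying, 5*212 = 1060 < 1749 = 3*583, so 5/583 is smaller: the intermediate fraction 41/11 is closer to x than 15/4.

41/11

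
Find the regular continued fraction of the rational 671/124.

[5; 2, 2, 3, 7]

Run the Euclidean algorithm on 671 and 124; the successive quotients are the partial quotients a_0, a_1, ... (each step inverts the fractional part left over by the previous one):
  671 = 5*124 + 51, so a_0 = 5.
  124 = 2*51 + 22, so a_1 = 2.
  51 = 2*22 + 7, so a_2 = 2.
  22 = 3*7 + 1, so a_3 = 3.
  7 = 7*1 + 0, so a_4 = 7.
The remainder reaches 0 after 5 divisions, so the expansion has 5 partial quotients, read off in order.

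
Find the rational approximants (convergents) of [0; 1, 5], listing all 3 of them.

0/1, 1/1, 5/6

Using the convergent recurrence p_i = a_i*p_{i-1} + p_{i-2}, q_i = a_i*q_{i-1} + q_{i-2} with p_{-2}=0, p_{-1}=1, q_{-2}=1, q_{-1}=0:
  i=0: a_0=0, p_0 = 0*1 + 0 = 0, q_0 = 0*0 + 1 = 1.
  i=1: a_1=1, p_1 = 1*0 + 1 = 1, q_1 = 1*1 + 0 = 1.
  i=2: a_2=5, p_2 = 5*1 + 0 = 5, q_2 = 5*1 + 1 = 6.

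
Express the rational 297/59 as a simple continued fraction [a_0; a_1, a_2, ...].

[5; 29, 2]

Run the Euclidean algorithm on 297 and 59; the successive quotients are the partial quotients a_0, a_1, ... (each step inverts the fractional part left over by the previous one):
  297 = 5*59 + 2, so a_0 = 5.
  59 = 29*2 + 1, so a_1 = 29.
  2 = 2*1 + 0, so a_2 = 2.
The remainder reaches 0 after 3 divisions, so the expansion has 3 partial quotients, read off in order.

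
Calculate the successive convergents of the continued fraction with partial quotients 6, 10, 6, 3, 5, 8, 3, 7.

6/1, 61/10, 372/61, 1177/193, 6257/1026, 51233/8401, 159956/26229, 1170925/192004

Using the convergent recurrence p_i = a_i*p_{i-1} + p_{i-2}, q_i = a_i*q_{i-1} + q_{i-2} with p_{-2}=0, p_{-1}=1, q_{-2}=1, q_{-1}=0:
  i=0: a_0=6, p_0 = 6*1 + 0 = 6, q_0 = 6*0 + 1 = 1.
  i=1: a_1=10, p_1 = 10*6 + 1 = 61, q_1 = 10*1 + 0 = 10.
  i=2: a_2=6, p_2 = 6*61 + 6 = 372, q_2 = 6*10 + 1 = 61.
  i=3: a_3=3, p_3 = 3*372 + 61 = 1177, q_3 = 3*61 + 10 = 193.
  i=4: a_4=5, p_4 = 5*1177 + 372 = 6257, q_4 = 5*193 + 61 = 1026.
  i=5: a_5=8, p_5 = 8*6257 + 1177 = 51233, q_5 = 8*1026 + 193 = 8401.
  i=6: a_6=3, p_6 = 3*51233 + 6257 = 159956, q_6 = 3*8401 + 1026 = 26229.
  i=7: a_7=7, p_7 = 7*159956 + 51233 = 1170925, q_7 = 7*26229 + 8401 = 192004.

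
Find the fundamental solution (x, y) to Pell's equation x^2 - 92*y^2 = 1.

First expand sqrt(92) as a continued fraction. With x_i = (sqrt(92) + m_i)/d_i and (m_0, d_0) = (0, 1): a_0 = floor(sqrt(92)) = 9, since 9^2 = 81 <= 92 < 100 = 10^2.
Iterate m_{i+1} = d_i*a_i - m_i, d_{i+1} = (92 - m_{i+1}^2)/d_i, a_{i+1} = floor((a_0 + m_{i+1})/d_{i+1}):
  m_1 = 1*9 - 0 = 9, d_1 = (92 - 9^2)/1 = 11/1 = 11, a_1 = floor((9 + 9)/11) = 1.
  m_2 = 11*1 - 9 = 2, d_2 = (92 - 2^2)/11 = 88/11 = 8, a_2 = floor((9 + 2)/8) = 1.
  m_3 = 8*1 - 2 = 6, d_3 = (92 - 6^2)/8 = 56/8 = 7, a_3 = floor((9 + 6)/7) = 2.
  m_4 = 7*2 - 6 = 8, d_4 = (92 - 8^2)/7 = 28/7 = 4, a_4 = floor((9 + 8)/4) = 4.
  m_5 = 4*4 - 8 = 8, d_5 = (92 - 8^2)/4 = 28/4 = 7, a_5 = floor((9 + 8)/7) = 2.
  m_6 = 7*2 - 8 = 6, d_6 = (92 - 6^2)/7 = 56/7 = 8, a_6 = floor((9 + 6)/8) = 1.
  m_7 = 8*1 - 6 = 2, d_7 = (92 - 2^2)/8 = 88/8 = 11, a_7 = floor((9 + 2)/11) = 1.
  m_8 = 11*1 - 2 = 9, d_8 = (92 - 9^2)/11 = 11/11 = 1, a_8 = floor((9 + 9)/1) = 18.
  m_9 = 1*18 - 9 = 9, d_9 = (92 - 9^2)/1 = 11/1 = 11: (m_9, d_9) = (m_1, d_1) = (9, 11), so from here the quotients repeat a_1, ..., a_8; the period length is 8.
So sqrt(92) = [9; (1, 1, 2, 4, 2, 1, 1, 18)] with period length k = 8.
k is even, so the fundamental solution of x^2 - 92y^2 = 1 is (p_{k-1}, q_{k-1}) = (p_7, q_7); compute convergents through index 7.
Convergents (p_i = a_i*p_{i-1} + p_{i-2}, q_i = a_i*q_{i-1} + q_{i-2} with p_{-2}=0, p_{-1}=1, q_{-2}=1, q_{-1}=0):
  i=0: a_0=9, p_0 = 9*1 + 0 = 9, q_0 = 9*0 + 1 = 1.
  i=1: a_1=1, p_1 = 1*9 + 1 = 10, q_1 = 1*1 + 0 = 1.
  i=2: a_2=1, p_2 = 1*10 + 9 = 19, q_2 = 1*1 + 1 = 2.
  i=3: a_3=2, p_3 = 2*19 + 10 = 48, q_3 = 2*2 + 1 = 5.
  i=4: a_4=4, p_4 = 4*48 + 19 = 211, q_4 = 4*5 + 2 = 22.
  i=5: a_5=2, p_5 = 2*211 + 48 = 470, q_5 = 2*22 + 5 = 49.
  i=6: a_6=1, p_6 = 1*470 + 211 = 681, q_6 = 1*49 + 22 = 71.
  i=7: a_7=1, p_7 = 1*681 + 470 = 1151, q_7 = 1*71 + 49 = 120.
Check: 1151^2 - 92*120^2 = 1324801 - 1324800 = 1, so (x, y) = (1151, 120) solves the equation, and by the theorem it is the least positive solution.

(x, y) = (1151, 120)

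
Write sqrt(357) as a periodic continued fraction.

[18; (1, 8, 2, 8, 1, 36)]

Write x_i = (sqrt(357) + m_i)/d_i with (m_0, d_0) = (0, 1). a_0 = floor(sqrt(357)) = 18, since 18^2 = 324 <= 357 < 361 = 19^2.
Iterate m_{i+1} = d_i*a_i - m_i, d_{i+1} = (357 - m_{i+1}^2)/d_i, a_{i+1} = floor((a_0 + m_{i+1})/d_{i+1}):
  m_1 = 1*18 - 0 = 18, d_1 = (357 - 18^2)/1 = 33/1 = 33, a_1 = floor((18 + 18)/33) = 1.
  m_2 = 33*1 - 18 = 15, d_2 = (357 - 15^2)/33 = 132/33 = 4, a_2 = floor((18 + 15)/4) = 8.
  m_3 = 4*8 - 15 = 17, d_3 = (357 - 17^2)/4 = 68/4 = 17, a_3 = floor((18 + 17)/17) = 2.
  m_4 = 17*2 - 17 = 17, d_4 = (357 - 17^2)/17 = 68/17 = 4, a_4 = floor((18 + 17)/4) = 8.
  m_5 = 4*8 - 17 = 15, d_5 = (357 - 15^2)/4 = 132/4 = 33, a_5 = floor((18 + 15)/33) = 1.
  m_6 = 33*1 - 15 = 18, d_6 = (357 - 18^2)/33 = 33/33 = 1, a_6 = floor((18 + 18)/1) = 36.
  m_7 = 1*36 - 18 = 18, d_7 = (357 - 18^2)/1 = 33/1 = 33: (m_7, d_7) = (m_1, d_1) = (18, 33), so from here the quotients repeat a_1, ..., a_6; the period length is 6.
Hence the expansion of sqrt(357) is a_0 = 18 followed by the repeating block 1, 8, 2, 8, 1, 36 (period 6).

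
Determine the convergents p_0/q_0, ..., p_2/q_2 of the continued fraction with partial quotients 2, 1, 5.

Using the convergent recurrence p_i = a_i*p_{i-1} + p_{i-2}, q_i = a_i*q_{i-1} + q_{i-2} with p_{-2}=0, p_{-1}=1, q_{-2}=1, q_{-1}=0:
  i=0: a_0=2, p_0 = 2*1 + 0 = 2, q_0 = 2*0 + 1 = 1.
  i=1: a_1=1, p_1 = 1*2 + 1 = 3, q_1 = 1*1 + 0 = 1.
  i=2: a_2=5, p_2 = 5*3 + 2 = 17, q_2 = 5*1 + 1 = 6.

2/1, 3/1, 17/6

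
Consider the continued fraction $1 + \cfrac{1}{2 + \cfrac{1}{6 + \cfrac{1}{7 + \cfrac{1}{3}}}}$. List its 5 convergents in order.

1/1, 3/2, 19/13, 136/93, 427/292

Using the convergent recurrence p_i = a_i*p_{i-1} + p_{i-2}, q_i = a_i*q_{i-1} + q_{i-2} with p_{-2}=0, p_{-1}=1, q_{-2}=1, q_{-1}=0:
  i=0: a_0=1, p_0 = 1*1 + 0 = 1, q_0 = 1*0 + 1 = 1.
  i=1: a_1=2, p_1 = 2*1 + 1 = 3, q_1 = 2*1 + 0 = 2.
  i=2: a_2=6, p_2 = 6*3 + 1 = 19, q_2 = 6*2 + 1 = 13.
  i=3: a_3=7, p_3 = 7*19 + 3 = 136, q_3 = 7*13 + 2 = 93.
  i=4: a_4=3, p_4 = 3*136 + 19 = 427, q_4 = 3*93 + 13 = 292.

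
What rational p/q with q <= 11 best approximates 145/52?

25/9

Expand x = 145/52 as a continued fraction with the Euclidean algorithm:
  145 = 2*52 + 41, so a_0 = 2.
  52 = 1*41 + 11, so a_1 = 1.
  41 = 3*11 + 8, so a_2 = 3.
  11 = 1*8 + 3, so a_3 = 1.
  8 = 2*3 + 2, so a_4 = 2.
  3 = 1*2 + 1, so a_5 = 1.
  2 = 2*1 + 0, so a_6 = 2.
so x = [2; 1, 3, 1, 2, 1, 2].
Convergents (p_i = a_i*p_{i-1} + p_{i-2}, q_i = a_i*q_{i-1} + q_{i-2} with p_{-2}=0, p_{-1}=1, q_{-2}=1, q_{-1}=0), until the denominator exceeds 11:
  i=0: a_0=2, p_0 = 2*1 + 0 = 2, q_0 = 2*0 + 1 = 1.
  i=1: a_1=1, p_1 = 1*2 + 1 = 3, q_1 = 1*1 + 0 = 1.
  i=2: a_2=3, p_2 = 3*3 + 2 = 11, q_2 = 3*1 + 1 = 4.
  i=3: a_3=1, p_3 = 1*11 + 3 = 14, q_3 = 1*4 + 1 = 5.
  i=4: a_4=2, p_4 = 2*14 + 11 = 39, q_4 = 2*5 + 4 = 14.
q_4 = 14 > 11, so the last convergent with denominator <= 11 is p_3/q_3 = 14/5.
The closest fraction with denominator <= 11 is either p_3/q_3 or the intermediate fraction (k*p_3 + p_2)/(k*q_3 + q_2) with the largest k >= 1 whose denominator stays <= 11; these approach x as k grows, and every other convergent or intermediate fraction in range is farther away.
Largest k: floor((11 - q_2)/q_3) = floor((11 - 4)/5) = 1.
That gives (1*14 + 11)/(1*5 + 4) = 25/9.
Compare the errors: |x - 14/5| = |145*5 - 14*52|/(52*5) = 3/260, and |x - 25/9| = |145*9 - 25*52|/(52*9) = 5/468.
Cross-multiplying, 5*260 = 1300 < 1404 = 3*468, so 5/468 is smaller: the intermediate fraction 25/9 is closer to x than 14/5.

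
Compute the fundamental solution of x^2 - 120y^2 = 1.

First expand sqrt(120) as a continued fraction. With x_i = (sqrt(120) + m_i)/d_i and (m_0, d_0) = (0, 1): a_0 = floor(sqrt(120)) = 10, since 10^2 = 100 <= 120 < 121 = 11^2.
Iterate m_{i+1} = d_i*a_i - m_i, d_{i+1} = (120 - m_{i+1}^2)/d_i, a_{i+1} = floor((a_0 + m_{i+1})/d_{i+1}):
  m_1 = 1*10 - 0 = 10, d_1 = (120 - 10^2)/1 = 20/1 = 20, a_1 = floor((10 + 10)/20) = 1.
  m_2 = 20*1 - 10 = 10, d_2 = (120 - 10^2)/20 = 20/20 = 1, a_2 = floor((10 + 10)/1) = 20.
  m_3 = 1*20 - 10 = 10, d_3 = (120 - 10^2)/1 = 20/1 = 20: (m_3, d_3) = (m_1, d_1) = (10, 20), so from here the quotients repeat a_1, a_2; the period length is 2.
So sqrt(120) = [10; (1, 20)] with period length k = 2.
k is even, so the fundamental solution of x^2 - 120y^2 = 1 is (p_{k-1}, q_{k-1}) = (p_1, q_1); compute convergents through index 1.
Convergents (p_i = a_i*p_{i-1} + p_{i-2}, q_i = a_i*q_{i-1} + q_{i-2} with p_{-2}=0, p_{-1}=1, q_{-2}=1, q_{-1}=0):
  i=0: a_0=10, p_0 = 10*1 + 0 = 10, q_0 = 10*0 + 1 = 1.
  i=1: a_1=1, p_1 = 1*10 + 1 = 11, q_1 = 1*1 + 0 = 1.
Check: 11^2 - 120*1^2 = 121 - 120 = 1, so (x, y) = (11, 1) solves the equation, and by the theorem it is the least positive solution.

(x, y) = (11, 1)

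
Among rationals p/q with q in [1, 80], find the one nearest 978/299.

157/48

Expand x = 978/299 as a continued fraction with the Euclidean algorithm:
  978 = 3*299 + 81, so a_0 = 3.
  299 = 3*81 + 56, so a_1 = 3.
  81 = 1*56 + 25, so a_2 = 1.
  56 = 2*25 + 6, so a_3 = 2.
  25 = 4*6 + 1, so a_4 = 4.
  6 = 6*1 + 0, so a_5 = 6.
so x = [3; 3, 1, 2, 4, 6].
Convergents (p_i = a_i*p_{i-1} + p_{i-2}, q_i = a_i*q_{i-1} + q_{i-2} with p_{-2}=0, p_{-1}=1, q_{-2}=1, q_{-1}=0), until the denominator exceeds 80:
  i=0: a_0=3, p_0 = 3*1 + 0 = 3, q_0 = 3*0 + 1 = 1.
  i=1: a_1=3, p_1 = 3*3 + 1 = 10, q_1 = 3*1 + 0 = 3.
  i=2: a_2=1, p_2 = 1*10 + 3 = 13, q_2 = 1*3 + 1 = 4.
  i=3: a_3=2, p_3 = 2*13 + 10 = 36, q_3 = 2*4 + 3 = 11.
  i=4: a_4=4, p_4 = 4*36 + 13 = 157, q_4 = 4*11 + 4 = 48.
  i=5: a_5=6, p_5 = 6*157 + 36 = 978, q_5 = 6*48 + 11 = 299.
q_5 = 299 > 80, so the last convergent with denominator <= 80 is p_4/q_4 = 157/48.
The closest fraction with denominator <= 80 is either p_4/q_4 or the intermediate fraction (k*p_4 + p_3)/(k*q_4 + q_3) with the largest k >= 1 whose denominator stays <= 80; these approach x as k grows, and every other convergent or intermediate fraction in range is farther away.
Largest k: floor((80 - q_3)/q_4) = floor((80 - 11)/48) = 1.
That gives (1*157 + 36)/(1*48 + 11) = 193/59.
Compare the errors: |x - 157/48| = |978*48 - 157*299|/(299*48) = 1/14352, and |x - 193/59| = |978*59 - 193*299|/(299*59) = 5/17641.
Cross-multiplying, 1*17641 = 17641 < 71760 = 5*14352, so 1/14352 is smaller: the convergent 157/48 is closer to x than 193/59.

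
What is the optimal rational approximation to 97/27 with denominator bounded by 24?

Expand x = 97/27 as a continued fraction with the Euclidean algorithm:
  97 = 3*27 + 16, so a_0 = 3.
  27 = 1*16 + 11, so a_1 = 1.
  16 = 1*11 + 5, so a_2 = 1.
  11 = 2*5 + 1, so a_3 = 2.
  5 = 5*1 + 0, so a_4 = 5.
so x = [3; 1, 1, 2, 5].
Convergents (p_i = a_i*p_{i-1} + p_{i-2}, q_i = a_i*q_{i-1} + q_{i-2} with p_{-2}=0, p_{-1}=1, q_{-2}=1, q_{-1}=0), until the denominator exceeds 24:
  i=0: a_0=3, p_0 = 3*1 + 0 = 3, q_0 = 3*0 + 1 = 1.
  i=1: a_1=1, p_1 = 1*3 + 1 = 4, q_1 = 1*1 + 0 = 1.
  i=2: a_2=1, p_2 = 1*4 + 3 = 7, q_2 = 1*1 + 1 = 2.
  i=3: a_3=2, p_3 = 2*7 + 4 = 18, q_3 = 2*2 + 1 = 5.
  i=4: a_4=5, p_4 = 5*18 + 7 = 97, q_4 = 5*5 + 2 = 27.
q_4 = 27 > 24, so the last convergent with denominator <= 24 is p_3/q_3 = 18/5.
The closest fraction with denominator <= 24 is either p_3/q_3 or the intermediate fraction (k*p_3 + p_2)/(k*q_3 + q_2) with the largest k >= 1 whose denominator stays <= 24; these approach x as k grows, and every other convergent or intermediate fraction in range is farther away.
Largest k: floor((24 - q_2)/q_3) = floor((24 - 2)/5) = 4.
That gives (4*18 + 7)/(4*5 + 2) = 79/22.
Compare the errors: |x - 18/5| = |97*5 - 18*27|/(27*5) = 1/135, and |x - 79/22| = |97*22 - 79*27|/(27*22) = 1/594.
Cross-multiplying, 1*135 = 135 < 594 = 1*594, so 1/594 is smaller: the intermediate fraction 79/22 is closer to x than 18/5.

79/22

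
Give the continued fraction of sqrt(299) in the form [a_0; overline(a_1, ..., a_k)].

[17; overline(3, 2, 3, 34)]

Write x_i = (sqrt(299) + m_i)/d_i with (m_0, d_0) = (0, 1). a_0 = floor(sqrt(299)) = 17, since 17^2 = 289 <= 299 < 324 = 18^2.
Iterate m_{i+1} = d_i*a_i - m_i, d_{i+1} = (299 - m_{i+1}^2)/d_i, a_{i+1} = floor((a_0 + m_{i+1})/d_{i+1}):
  m_1 = 1*17 - 0 = 17, d_1 = (299 - 17^2)/1 = 10/1 = 10, a_1 = floor((17 + 17)/10) = 3.
  m_2 = 10*3 - 17 = 13, d_2 = (299 - 13^2)/10 = 130/10 = 13, a_2 = floor((17 + 13)/13) = 2.
  m_3 = 13*2 - 13 = 13, d_3 = (299 - 13^2)/13 = 130/13 = 10, a_3 = floor((17 + 13)/10) = 3.
  m_4 = 10*3 - 13 = 17, d_4 = (299 - 17^2)/10 = 10/10 = 1, a_4 = floor((17 + 17)/1) = 34.
  m_5 = 1*34 - 17 = 17, d_5 = (299 - 17^2)/1 = 10/1 = 10: (m_5, d_5) = (m_1, d_1) = (17, 10), so from here the quotients repeat a_1, ..., a_4; the period length is 4.
Hence the expansion of sqrt(299) is a_0 = 17 followed by the repeating block 3, 2, 3, 34 (period 4).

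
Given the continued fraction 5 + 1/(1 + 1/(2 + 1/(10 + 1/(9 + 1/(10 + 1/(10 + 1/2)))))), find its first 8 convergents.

Using the convergent recurrence p_i = a_i*p_{i-1} + p_{i-2}, q_i = a_i*q_{i-1} + q_{i-2} with p_{-2}=0, p_{-1}=1, q_{-2}=1, q_{-1}=0:
  i=0: a_0=5, p_0 = 5*1 + 0 = 5, q_0 = 5*0 + 1 = 1.
  i=1: a_1=1, p_1 = 1*5 + 1 = 6, q_1 = 1*1 + 0 = 1.
  i=2: a_2=2, p_2 = 2*6 + 5 = 17, q_2 = 2*1 + 1 = 3.
  i=3: a_3=10, p_3 = 10*17 + 6 = 176, q_3 = 10*3 + 1 = 31.
  i=4: a_4=9, p_4 = 9*176 + 17 = 1601, q_4 = 9*31 + 3 = 282.
  i=5: a_5=10, p_5 = 10*1601 + 176 = 16186, q_5 = 10*282 + 31 = 2851.
  i=6: a_6=10, p_6 = 10*16186 + 1601 = 163461, q_6 = 10*2851 + 282 = 28792.
  i=7: a_7=2, p_7 = 2*163461 + 16186 = 343108, q_7 = 2*28792 + 2851 = 60435.

5/1, 6/1, 17/3, 176/31, 1601/282, 16186/2851, 163461/28792, 343108/60435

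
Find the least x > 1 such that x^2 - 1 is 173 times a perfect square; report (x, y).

First expand sqrt(173) as a continued fraction. With x_i = (sqrt(173) + m_i)/d_i and (m_0, d_0) = (0, 1): a_0 = floor(sqrt(173)) = 13, since 13^2 = 169 <= 173 < 196 = 14^2.
Iterate m_{i+1} = d_i*a_i - m_i, d_{i+1} = (173 - m_{i+1}^2)/d_i, a_{i+1} = floor((a_0 + m_{i+1})/d_{i+1}):
  m_1 = 1*13 - 0 = 13, d_1 = (173 - 13^2)/1 = 4/1 = 4, a_1 = floor((13 + 13)/4) = 6.
  m_2 = 4*6 - 13 = 11, d_2 = (173 - 11^2)/4 = 52/4 = 13, a_2 = floor((13 + 11)/13) = 1.
  m_3 = 13*1 - 11 = 2, d_3 = (173 - 2^2)/13 = 169/13 = 13, a_3 = floor((13 + 2)/13) = 1.
  m_4 = 13*1 - 2 = 11, d_4 = (173 - 11^2)/13 = 52/13 = 4, a_4 = floor((13 + 11)/4) = 6.
  m_5 = 4*6 - 11 = 13, d_5 = (173 - 13^2)/4 = 4/4 = 1, a_5 = floor((13 + 13)/1) = 26.
  m_6 = 1*26 - 13 = 13, d_6 = (173 - 13^2)/1 = 4/1 = 4: (m_6, d_6) = (m_1, d_1) = (13, 4), so from here the quotients repeat a_1, ..., a_5; the period length is 5.
So sqrt(173) = [13; (6, 1, 1, 6, 26)] with period length k = 5.
k is odd, so (p_{k-1}, q_{k-1}) only solves x^2 - 173y^2 = -1 and the fundamental solution of x^2 - 173y^2 = 1 is (p_{2k-1}, q_{2k-1}) = (p_9, q_9); compute convergents through index 9, running through the period twice.
Convergents (p_i = a_i*p_{i-1} + p_{i-2}, q_i = a_i*q_{i-1} + q_{i-2} with p_{-2}=0, p_{-1}=1, q_{-2}=1, q_{-1}=0):
  i=0: a_0=13, p_0 = 13*1 + 0 = 13, q_0 = 13*0 + 1 = 1.
  i=1: a_1=6, p_1 = 6*13 + 1 = 79, q_1 = 6*1 + 0 = 6.
  i=2: a_2=1, p_2 = 1*79 + 13 = 92, q_2 = 1*6 + 1 = 7.
  i=3: a_3=1, p_3 = 1*92 + 79 = 171, q_3 = 1*7 + 6 = 13.
  i=4: a_4=6, p_4 = 6*171 + 92 = 1118, q_4 = 6*13 + 7 = 85.
  i=5: a_5=26, p_5 = 26*1118 + 171 = 29239, q_5 = 26*85 + 13 = 2223.
  i=6: a_6=6, p_6 = 6*29239 + 1118 = 176552, q_6 = 6*2223 + 85 = 13423.
  i=7: a_7=1, p_7 = 1*176552 + 29239 = 205791, q_7 = 1*13423 + 2223 = 15646.
  i=8: a_8=1, p_8 = 1*205791 + 176552 = 382343, q_8 = 1*15646 + 13423 = 29069.
  i=9: a_9=6, p_9 = 6*382343 + 205791 = 2499849, q_9 = 6*29069 + 15646 = 190060.
Indeed p_4^2 - 173*q_4^2 = 1249924 - 1249925 = -1, not +1.
Check: 2499849^2 - 173*190060^2 = 6249245022801 - 6249245022800 = 1, so (x, y) = (2499849, 190060) solves the equation, and by the theorem it is the least positive solution.

(x, y) = (2499849, 190060)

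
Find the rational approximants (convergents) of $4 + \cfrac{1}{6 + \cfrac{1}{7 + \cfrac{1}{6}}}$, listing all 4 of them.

Using the convergent recurrence p_i = a_i*p_{i-1} + p_{i-2}, q_i = a_i*q_{i-1} + q_{i-2} with p_{-2}=0, p_{-1}=1, q_{-2}=1, q_{-1}=0:
  i=0: a_0=4, p_0 = 4*1 + 0 = 4, q_0 = 4*0 + 1 = 1.
  i=1: a_1=6, p_1 = 6*4 + 1 = 25, q_1 = 6*1 + 0 = 6.
  i=2: a_2=7, p_2 = 7*25 + 4 = 179, q_2 = 7*6 + 1 = 43.
  i=3: a_3=6, p_3 = 6*179 + 25 = 1099, q_3 = 6*43 + 6 = 264.

4/1, 25/6, 179/43, 1099/264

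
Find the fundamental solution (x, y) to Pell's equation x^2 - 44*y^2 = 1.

First expand sqrt(44) as a continued fraction. With x_i = (sqrt(44) + m_i)/d_i and (m_0, d_0) = (0, 1): a_0 = floor(sqrt(44)) = 6, since 6^2 = 36 <= 44 < 49 = 7^2.
Iterate m_{i+1} = d_i*a_i - m_i, d_{i+1} = (44 - m_{i+1}^2)/d_i, a_{i+1} = floor((a_0 + m_{i+1})/d_{i+1}):
  m_1 = 1*6 - 0 = 6, d_1 = (44 - 6^2)/1 = 8/1 = 8, a_1 = floor((6 + 6)/8) = 1.
  m_2 = 8*1 - 6 = 2, d_2 = (44 - 2^2)/8 = 40/8 = 5, a_2 = floor((6 + 2)/5) = 1.
  m_3 = 5*1 - 2 = 3, d_3 = (44 - 3^2)/5 = 35/5 = 7, a_3 = floor((6 + 3)/7) = 1.
  m_4 = 7*1 - 3 = 4, d_4 = (44 - 4^2)/7 = 28/7 = 4, a_4 = floor((6 + 4)/4) = 2.
  m_5 = 4*2 - 4 = 4, d_5 = (44 - 4^2)/4 = 28/4 = 7, a_5 = floor((6 + 4)/7) = 1.
  m_6 = 7*1 - 4 = 3, d_6 = (44 - 3^2)/7 = 35/7 = 5, a_6 = floor((6 + 3)/5) = 1.
  m_7 = 5*1 - 3 = 2, d_7 = (44 - 2^2)/5 = 40/5 = 8, a_7 = floor((6 + 2)/8) = 1.
  m_8 = 8*1 - 2 = 6, d_8 = (44 - 6^2)/8 = 8/8 = 1, a_8 = floor((6 + 6)/1) = 12.
  m_9 = 1*12 - 6 = 6, d_9 = (44 - 6^2)/1 = 8/1 = 8: (m_9, d_9) = (m_1, d_1) = (6, 8), so from here the quotients repeat a_1, ..., a_8; the period length is 8.
So sqrt(44) = [6; (1, 1, 1, 2, 1, 1, 1, 12)] with period length k = 8.
k is even, so the fundamental solution of x^2 - 44y^2 = 1 is (p_{k-1}, q_{k-1}) = (p_7, q_7); compute convergents through index 7.
Convergents (p_i = a_i*p_{i-1} + p_{i-2}, q_i = a_i*q_{i-1} + q_{i-2} with p_{-2}=0, p_{-1}=1, q_{-2}=1, q_{-1}=0):
  i=0: a_0=6, p_0 = 6*1 + 0 = 6, q_0 = 6*0 + 1 = 1.
  i=1: a_1=1, p_1 = 1*6 + 1 = 7, q_1 = 1*1 + 0 = 1.
  i=2: a_2=1, p_2 = 1*7 + 6 = 13, q_2 = 1*1 + 1 = 2.
  i=3: a_3=1, p_3 = 1*13 + 7 = 20, q_3 = 1*2 + 1 = 3.
  i=4: a_4=2, p_4 = 2*20 + 13 = 53, q_4 = 2*3 + 2 = 8.
  i=5: a_5=1, p_5 = 1*53 + 20 = 73, q_5 = 1*8 + 3 = 11.
  i=6: a_6=1, p_6 = 1*73 + 53 = 126, q_6 = 1*11 + 8 = 19.
  i=7: a_7=1, p_7 = 1*126 + 73 = 199, q_7 = 1*19 + 11 = 30.
Check: 199^2 - 44*30^2 = 39601 - 39600 = 1, so (x, y) = (199, 30) solves the equation, and by the theorem it is the least positive solution.

(x, y) = (199, 30)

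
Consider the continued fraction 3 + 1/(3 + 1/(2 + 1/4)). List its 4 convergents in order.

3/1, 10/3, 23/7, 102/31

Using the convergent recurrence p_i = a_i*p_{i-1} + p_{i-2}, q_i = a_i*q_{i-1} + q_{i-2} with p_{-2}=0, p_{-1}=1, q_{-2}=1, q_{-1}=0:
  i=0: a_0=3, p_0 = 3*1 + 0 = 3, q_0 = 3*0 + 1 = 1.
  i=1: a_1=3, p_1 = 3*3 + 1 = 10, q_1 = 3*1 + 0 = 3.
  i=2: a_2=2, p_2 = 2*10 + 3 = 23, q_2 = 2*3 + 1 = 7.
  i=3: a_3=4, p_3 = 4*23 + 10 = 102, q_3 = 4*7 + 3 = 31.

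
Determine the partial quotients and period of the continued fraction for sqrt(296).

[17; (4, 1, 7, 1, 4, 34)]

Write x_i = (sqrt(296) + m_i)/d_i with (m_0, d_0) = (0, 1). a_0 = floor(sqrt(296)) = 17, since 17^2 = 289 <= 296 < 324 = 18^2.
Iterate m_{i+1} = d_i*a_i - m_i, d_{i+1} = (296 - m_{i+1}^2)/d_i, a_{i+1} = floor((a_0 + m_{i+1})/d_{i+1}):
  m_1 = 1*17 - 0 = 17, d_1 = (296 - 17^2)/1 = 7/1 = 7, a_1 = floor((17 + 17)/7) = 4.
  m_2 = 7*4 - 17 = 11, d_2 = (296 - 11^2)/7 = 175/7 = 25, a_2 = floor((17 + 11)/25) = 1.
  m_3 = 25*1 - 11 = 14, d_3 = (296 - 14^2)/25 = 100/25 = 4, a_3 = floor((17 + 14)/4) = 7.
  m_4 = 4*7 - 14 = 14, d_4 = (296 - 14^2)/4 = 100/4 = 25, a_4 = floor((17 + 14)/25) = 1.
  m_5 = 25*1 - 14 = 11, d_5 = (296 - 11^2)/25 = 175/25 = 7, a_5 = floor((17 + 11)/7) = 4.
  m_6 = 7*4 - 11 = 17, d_6 = (296 - 17^2)/7 = 7/7 = 1, a_6 = floor((17 + 17)/1) = 34.
  m_7 = 1*34 - 17 = 17, d_7 = (296 - 17^2)/1 = 7/1 = 7: (m_7, d_7) = (m_1, d_1) = (17, 7), so from here the quotients repeat a_1, ..., a_6; the period length is 6.
Hence the expansion of sqrt(296) is a_0 = 17 followed by the repeating block 4, 1, 7, 1, 4, 34 (period 6).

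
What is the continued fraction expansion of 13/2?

Run the Euclidean algorithm on 13 and 2; the successive quotients are the partial quotients a_0, a_1, ... (each step inverts the fractional part left over by the previous one):
  13 = 6*2 + 1, so a_0 = 6.
  2 = 2*1 + 0, so a_1 = 2.
The remainder reaches 0 after 2 divisions, so the expansion has 2 partial quotients, read off in order.

[6; 2]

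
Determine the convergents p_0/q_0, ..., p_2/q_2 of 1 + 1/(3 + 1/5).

Using the convergent recurrence p_i = a_i*p_{i-1} + p_{i-2}, q_i = a_i*q_{i-1} + q_{i-2} with p_{-2}=0, p_{-1}=1, q_{-2}=1, q_{-1}=0:
  i=0: a_0=1, p_0 = 1*1 + 0 = 1, q_0 = 1*0 + 1 = 1.
  i=1: a_1=3, p_1 = 3*1 + 1 = 4, q_1 = 3*1 + 0 = 3.
  i=2: a_2=5, p_2 = 5*4 + 1 = 21, q_2 = 5*3 + 1 = 16.

1/1, 4/3, 21/16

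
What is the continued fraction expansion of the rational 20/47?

Run the Euclidean algorithm on 20 and 47; the successive quotients are the partial quotients a_0, a_1, ... (each step inverts the fractional part left over by the previous one):
  20 = 0*47 + 20, so a_0 = 0.
  47 = 2*20 + 7, so a_1 = 2.
  20 = 2*7 + 6, so a_2 = 2.
  7 = 1*6 + 1, so a_3 = 1.
  6 = 6*1 + 0, so a_4 = 6.
The remainder reaches 0 after 5 divisions, so the expansion has 5 partial quotients, read off in order.

[0; 2, 2, 1, 6]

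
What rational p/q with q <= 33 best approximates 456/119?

Expand x = 456/119 as a continued fraction with the Euclidean algorithm:
  456 = 3*119 + 99, so a_0 = 3.
  119 = 1*99 + 20, so a_1 = 1.
  99 = 4*20 + 19, so a_2 = 4.
  20 = 1*19 + 1, so a_3 = 1.
  19 = 19*1 + 0, so a_4 = 19.
so x = [3; 1, 4, 1, 19].
Convergents (p_i = a_i*p_{i-1} + p_{i-2}, q_i = a_i*q_{i-1} + q_{i-2} with p_{-2}=0, p_{-1}=1, q_{-2}=1, q_{-1}=0), until the denominator exceeds 33:
  i=0: a_0=3, p_0 = 3*1 + 0 = 3, q_0 = 3*0 + 1 = 1.
  i=1: a_1=1, p_1 = 1*3 + 1 = 4, q_1 = 1*1 + 0 = 1.
  i=2: a_2=4, p_2 = 4*4 + 3 = 19, q_2 = 4*1 + 1 = 5.
  i=3: a_3=1, p_3 = 1*19 + 4 = 23, q_3 = 1*5 + 1 = 6.
  i=4: a_4=19, p_4 = 19*23 + 19 = 456, q_4 = 19*6 + 5 = 119.
q_4 = 119 > 33, so the last convergent with denominator <= 33 is p_3/q_3 = 23/6.
The closest fraction with denominator <= 33 is either p_3/q_3 or the intermediate fraction (k*p_3 + p_2)/(k*q_3 + q_2) with the largest k >= 1 whose denominator stays <= 33; these approach x as k grows, and every other convergent or intermediate fraction in range is farther away.
Largest k: floor((33 - q_2)/q_3) = floor((33 - 5)/6) = 4.
That gives (4*23 + 19)/(4*6 + 5) = 111/29.
Compare the errors: |x - 23/6| = |456*6 - 23*119|/(119*6) = 1/714, and |x - 111/29| = |456*29 - 111*119|/(119*29) = 15/3451.
Cross-multiplying, 1*3451 = 3451 < 10710 = 15*714, so 1/714 is smaller: the convergent 23/6 is closer to x than 111/29.

23/6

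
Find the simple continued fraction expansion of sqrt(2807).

[52; (1, 51, 1, 104)]

Write x_i = (sqrt(2807) + m_i)/d_i with (m_0, d_0) = (0, 1). a_0 = floor(sqrt(2807)) = 52, since 52^2 = 2704 <= 2807 < 2809 = 53^2.
Iterate m_{i+1} = d_i*a_i - m_i, d_{i+1} = (2807 - m_{i+1}^2)/d_i, a_{i+1} = floor((a_0 + m_{i+1})/d_{i+1}):
  m_1 = 1*52 - 0 = 52, d_1 = (2807 - 52^2)/1 = 103/1 = 103, a_1 = floor((52 + 52)/103) = 1.
  m_2 = 103*1 - 52 = 51, d_2 = (2807 - 51^2)/103 = 206/103 = 2, a_2 = floor((52 + 51)/2) = 51.
  m_3 = 2*51 - 51 = 51, d_3 = (2807 - 51^2)/2 = 206/2 = 103, a_3 = floor((52 + 51)/103) = 1.
  m_4 = 103*1 - 51 = 52, d_4 = (2807 - 52^2)/103 = 103/103 = 1, a_4 = floor((52 + 52)/1) = 104.
  m_5 = 1*104 - 52 = 52, d_5 = (2807 - 52^2)/1 = 103/1 = 103: (m_5, d_5) = (m_1, d_1) = (52, 103), so from here the quotients repeat a_1, ..., a_4; the period length is 4.
Hence the expansion of sqrt(2807) is a_0 = 52 followed by the repeating block 1, 51, 1, 104 (period 4).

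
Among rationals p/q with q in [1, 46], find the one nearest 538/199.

73/27

Expand x = 538/199 as a continued fraction with the Euclidean algorithm:
  538 = 2*199 + 140, so a_0 = 2.
  199 = 1*140 + 59, so a_1 = 1.
  140 = 2*59 + 22, so a_2 = 2.
  59 = 2*22 + 15, so a_3 = 2.
  22 = 1*15 + 7, so a_4 = 1.
  15 = 2*7 + 1, so a_5 = 2.
  7 = 7*1 + 0, so a_6 = 7.
so x = [2; 1, 2, 2, 1, 2, 7].
Convergents (p_i = a_i*p_{i-1} + p_{i-2}, q_i = a_i*q_{i-1} + q_{i-2} with p_{-2}=0, p_{-1}=1, q_{-2}=1, q_{-1}=0), until the denominator exceeds 46:
  i=0: a_0=2, p_0 = 2*1 + 0 = 2, q_0 = 2*0 + 1 = 1.
  i=1: a_1=1, p_1 = 1*2 + 1 = 3, q_1 = 1*1 + 0 = 1.
  i=2: a_2=2, p_2 = 2*3 + 2 = 8, q_2 = 2*1 + 1 = 3.
  i=3: a_3=2, p_3 = 2*8 + 3 = 19, q_3 = 2*3 + 1 = 7.
  i=4: a_4=1, p_4 = 1*19 + 8 = 27, q_4 = 1*7 + 3 = 10.
  i=5: a_5=2, p_5 = 2*27 + 19 = 73, q_5 = 2*10 + 7 = 27.
  i=6: a_6=7, p_6 = 7*73 + 27 = 538, q_6 = 7*27 + 10 = 199.
q_6 = 199 > 46, so the last convergent with denominator <= 46 is p_5/q_5 = 73/27.
The closest fraction with denominator <= 46 is either p_5/q_5 or the intermediate fraction (k*p_5 + p_4)/(k*q_5 + q_4) with the largest k >= 1 whose denominator stays <= 46; these approach x as k grows, and every other convergent or intermediate fraction in range is farther away.
Largest k: floor((46 - q_4)/q_5) = floor((46 - 10)/27) = 1.
That gives (1*73 + 27)/(1*27 + 10) = 100/37.
Compare the errors: |x - 73/27| = |538*27 - 73*199|/(199*27) = 1/5373, and |x - 100/37| = |538*37 - 100*199|/(199*37) = 6/7363.
Cross-multiplying, 1*7363 = 7363 < 32238 = 6*5373, so 1/5373 is smaller: the convergent 73/27 is closer to x than 100/37.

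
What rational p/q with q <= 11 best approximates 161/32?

Expand x = 161/32 as a continued fraction with the Euclidean algorithm:
  161 = 5*32 + 1, so a_0 = 5.
  32 = 32*1 + 0, so a_1 = 32.
so x = [5; 32].
Convergents (p_i = a_i*p_{i-1} + p_{i-2}, q_i = a_i*q_{i-1} + q_{i-2} with p_{-2}=0, p_{-1}=1, q_{-2}=1, q_{-1}=0), until the denominator exceeds 11:
  i=0: a_0=5, p_0 = 5*1 + 0 = 5, q_0 = 5*0 + 1 = 1.
  i=1: a_1=32, p_1 = 32*5 + 1 = 161, q_1 = 32*1 + 0 = 32.
q_1 = 32 > 11, so the last convergent with denominator <= 11 is p_0/q_0 = 5/1.
The closest fraction with denominator <= 11 is either p_0/q_0 or the intermediate fraction (k*p_0 + p_{-1})/(k*q_0 + q_{-1}) with the largest k >= 1 whose denominator stays <= 11; these approach x as k grows, and every other convergent or intermediate fraction in range is farther away.
Largest k: floor((11 - q_{-1})/q_0) = floor((11 - 0)/1) = 11 (using the seeds p_{-1} = 1, q_{-1} = 0).
That gives (11*5 + 1)/(11*1 + 0) = 56/11.
Compare the errors: |x - 5/1| = |161*1 - 5*32|/(32*1) = 1/32, and |x - 56/11| = |161*11 - 56*32|/(32*11) = 21/352.
Cross-multiplying, 1*352 = 352 < 672 = 21*32, so 1/32 is smaller: the convergent 5/1 is closer to x than 56/11.

5/1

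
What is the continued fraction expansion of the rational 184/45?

Run the Euclidean algorithm on 184 and 45; the successive quotients are the partial quotients a_0, a_1, ... (each step inverts the fractional part left over by the previous one):
  184 = 4*45 + 4, so a_0 = 4.
  45 = 11*4 + 1, so a_1 = 11.
  4 = 4*1 + 0, so a_2 = 4.
The remainder reaches 0 after 3 divisions, so the expansion has 3 partial quotients, read off in order.

[4; 11, 4]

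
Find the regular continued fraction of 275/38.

Run the Euclidean algorithm on 275 and 38; the successive quotients are the partial quotients a_0, a_1, ... (each step inverts the fractional part left over by the previous one):
  275 = 7*38 + 9, so a_0 = 7.
  38 = 4*9 + 2, so a_1 = 4.
  9 = 4*2 + 1, so a_2 = 4.
  2 = 2*1 + 0, so a_3 = 2.
The remainder reaches 0 after 4 divisions, so the expansion has 4 partial quotients, read off in order.

[7; 4, 4, 2]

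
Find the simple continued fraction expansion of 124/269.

[0; 2, 5, 1, 9, 2]

Run the Euclidean algorithm on 124 and 269; the successive quotients are the partial quotients a_0, a_1, ... (each step inverts the fractional part left over by the previous one):
  124 = 0*269 + 124, so a_0 = 0.
  269 = 2*124 + 21, so a_1 = 2.
  124 = 5*21 + 19, so a_2 = 5.
  21 = 1*19 + 2, so a_3 = 1.
  19 = 9*2 + 1, so a_4 = 9.
  2 = 2*1 + 0, so a_5 = 2.
The remainder reaches 0 after 6 divisions, so the expansion has 6 partial quotients, read off in order.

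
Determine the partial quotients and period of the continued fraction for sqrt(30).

[5; (2, 10)]

Write x_i = (sqrt(30) + m_i)/d_i with (m_0, d_0) = (0, 1). a_0 = floor(sqrt(30)) = 5, since 5^2 = 25 <= 30 < 36 = 6^2.
Iterate m_{i+1} = d_i*a_i - m_i, d_{i+1} = (30 - m_{i+1}^2)/d_i, a_{i+1} = floor((a_0 + m_{i+1})/d_{i+1}):
  m_1 = 1*5 - 0 = 5, d_1 = (30 - 5^2)/1 = 5/1 = 5, a_1 = floor((5 + 5)/5) = 2.
  m_2 = 5*2 - 5 = 5, d_2 = (30 - 5^2)/5 = 5/5 = 1, a_2 = floor((5 + 5)/1) = 10.
  m_3 = 1*10 - 5 = 5, d_3 = (30 - 5^2)/1 = 5/1 = 5: (m_3, d_3) = (m_1, d_1) = (5, 5), so from here the quotients repeat a_1, a_2; the period length is 2.
Hence the expansion of sqrt(30) is a_0 = 5 followed by the repeating block 2, 10 (period 2).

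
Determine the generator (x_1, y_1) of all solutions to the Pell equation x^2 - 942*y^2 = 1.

(x, y) = (106133, 3458)

First expand sqrt(942) as a continued fraction. With x_i = (sqrt(942) + m_i)/d_i and (m_0, d_0) = (0, 1): a_0 = floor(sqrt(942)) = 30, since 30^2 = 900 <= 942 < 961 = 31^2.
Iterate m_{i+1} = d_i*a_i - m_i, d_{i+1} = (942 - m_{i+1}^2)/d_i, a_{i+1} = floor((a_0 + m_{i+1})/d_{i+1}):
  m_1 = 1*30 - 0 = 30, d_1 = (942 - 30^2)/1 = 42/1 = 42, a_1 = floor((30 + 30)/42) = 1.
  m_2 = 42*1 - 30 = 12, d_2 = (942 - 12^2)/42 = 798/42 = 19, a_2 = floor((30 + 12)/19) = 2.
  m_3 = 19*2 - 12 = 26, d_3 = (942 - 26^2)/19 = 266/19 = 14, a_3 = floor((30 + 26)/14) = 4.
  m_4 = 14*4 - 26 = 30, d_4 = (942 - 30^2)/14 = 42/14 = 3, a_4 = floor((30 + 30)/3) = 20.
  m_5 = 3*20 - 30 = 30, d_5 = (942 - 30^2)/3 = 42/3 = 14, a_5 = floor((30 + 30)/14) = 4.
  m_6 = 14*4 - 30 = 26, d_6 = (942 - 26^2)/14 = 266/14 = 19, a_6 = floor((30 + 26)/19) = 2.
  m_7 = 19*2 - 26 = 12, d_7 = (942 - 12^2)/19 = 798/19 = 42, a_7 = floor((30 + 12)/42) = 1.
  m_8 = 42*1 - 12 = 30, d_8 = (942 - 30^2)/42 = 42/42 = 1, a_8 = floor((30 + 30)/1) = 60.
  m_9 = 1*60 - 30 = 30, d_9 = (942 - 30^2)/1 = 42/1 = 42: (m_9, d_9) = (m_1, d_1) = (30, 42), so from here the quotients repeat a_1, ..., a_8; the period length is 8.
So sqrt(942) = [30; (1, 2, 4, 20, 4, 2, 1, 60)] with period length k = 8.
k is even, so the fundamental solution of x^2 - 942y^2 = 1 is (p_{k-1}, q_{k-1}) = (p_7, q_7); compute convergents through index 7.
Convergents (p_i = a_i*p_{i-1} + p_{i-2}, q_i = a_i*q_{i-1} + q_{i-2} with p_{-2}=0, p_{-1}=1, q_{-2}=1, q_{-1}=0):
  i=0: a_0=30, p_0 = 30*1 + 0 = 30, q_0 = 30*0 + 1 = 1.
  i=1: a_1=1, p_1 = 1*30 + 1 = 31, q_1 = 1*1 + 0 = 1.
  i=2: a_2=2, p_2 = 2*31 + 30 = 92, q_2 = 2*1 + 1 = 3.
  i=3: a_3=4, p_3 = 4*92 + 31 = 399, q_3 = 4*3 + 1 = 13.
  i=4: a_4=20, p_4 = 20*399 + 92 = 8072, q_4 = 20*13 + 3 = 263.
  i=5: a_5=4, p_5 = 4*8072 + 399 = 32687, q_5 = 4*263 + 13 = 1065.
  i=6: a_6=2, p_6 = 2*32687 + 8072 = 73446, q_6 = 2*1065 + 263 = 2393.
  i=7: a_7=1, p_7 = 1*73446 + 32687 = 106133, q_7 = 1*2393 + 1065 = 3458.
Check: 106133^2 - 942*3458^2 = 11264213689 - 11264213688 = 1, so (x, y) = (106133, 3458) solves the equation, and by the theorem it is the least positive solution.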